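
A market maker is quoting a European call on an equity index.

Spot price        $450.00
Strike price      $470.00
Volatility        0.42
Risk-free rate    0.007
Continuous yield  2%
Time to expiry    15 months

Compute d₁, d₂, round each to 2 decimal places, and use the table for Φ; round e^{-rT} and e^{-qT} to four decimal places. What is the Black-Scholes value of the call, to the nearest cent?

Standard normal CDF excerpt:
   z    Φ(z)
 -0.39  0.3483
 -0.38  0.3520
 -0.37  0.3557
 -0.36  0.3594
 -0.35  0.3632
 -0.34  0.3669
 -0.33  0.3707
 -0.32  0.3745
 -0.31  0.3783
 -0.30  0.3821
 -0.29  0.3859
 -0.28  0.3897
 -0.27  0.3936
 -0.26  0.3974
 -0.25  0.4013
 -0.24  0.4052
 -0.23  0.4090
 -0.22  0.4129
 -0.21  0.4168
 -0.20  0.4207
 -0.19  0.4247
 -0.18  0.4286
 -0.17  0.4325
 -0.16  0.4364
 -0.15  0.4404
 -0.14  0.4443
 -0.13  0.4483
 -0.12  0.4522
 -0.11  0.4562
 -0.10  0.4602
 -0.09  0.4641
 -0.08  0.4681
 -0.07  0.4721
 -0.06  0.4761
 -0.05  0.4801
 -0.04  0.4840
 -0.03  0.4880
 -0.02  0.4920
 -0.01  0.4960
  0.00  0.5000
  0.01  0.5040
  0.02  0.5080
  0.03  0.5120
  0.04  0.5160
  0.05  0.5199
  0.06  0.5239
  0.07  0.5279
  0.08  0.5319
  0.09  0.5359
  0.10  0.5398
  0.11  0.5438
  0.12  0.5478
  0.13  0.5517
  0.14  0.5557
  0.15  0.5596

T = 1.25;  σ√T = 0.4696
d₁ = [ln(450/470) + (0.007 − 0.02 + 0.42²/2)·1.25] / 0.4696 = [-0.0435 + 0.0940] / 0.4696 = 0.1076 ⇒ 0.11
d₂ = d₁ − σ√T = 0.1076 − 0.4696 = -0.3620 ⇒ -0.36
e^(−qT) = e^(−0.02·1.25) = 0.9753;  e^(−rT) = e^(−0.007·1.25) = 0.9913
C = 450·0.9753·N(0.11) − 470·0.9913·N(-0.36) = 450·0.9753·0.5438 − 470·0.9913·0.3594 = 238.6657 − 167.4484 = 71.2172

$71.22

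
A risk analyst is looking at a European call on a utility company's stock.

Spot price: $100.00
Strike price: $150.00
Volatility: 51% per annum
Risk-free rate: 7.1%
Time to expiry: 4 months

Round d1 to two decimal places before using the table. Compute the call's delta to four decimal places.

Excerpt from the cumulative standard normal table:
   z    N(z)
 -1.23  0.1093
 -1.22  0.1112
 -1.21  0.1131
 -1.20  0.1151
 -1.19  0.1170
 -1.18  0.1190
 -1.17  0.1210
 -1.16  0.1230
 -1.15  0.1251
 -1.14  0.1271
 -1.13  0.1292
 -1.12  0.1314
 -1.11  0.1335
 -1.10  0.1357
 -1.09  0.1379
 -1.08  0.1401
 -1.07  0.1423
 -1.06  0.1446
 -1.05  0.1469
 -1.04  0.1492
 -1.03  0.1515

T = 0.3333;  σ√T = 0.2944
d₁ = [ln(100/150) + (0.071 + ½·0.51²)·0.3333] / (σ√T) = (-0.4055 + 0.0670) / 0.2944 = -1.1494 ≈ -1.15
N(d₁) = N(-1.15) = 0.1251
Δ_call = N(d₁) = 0.1251

0.1251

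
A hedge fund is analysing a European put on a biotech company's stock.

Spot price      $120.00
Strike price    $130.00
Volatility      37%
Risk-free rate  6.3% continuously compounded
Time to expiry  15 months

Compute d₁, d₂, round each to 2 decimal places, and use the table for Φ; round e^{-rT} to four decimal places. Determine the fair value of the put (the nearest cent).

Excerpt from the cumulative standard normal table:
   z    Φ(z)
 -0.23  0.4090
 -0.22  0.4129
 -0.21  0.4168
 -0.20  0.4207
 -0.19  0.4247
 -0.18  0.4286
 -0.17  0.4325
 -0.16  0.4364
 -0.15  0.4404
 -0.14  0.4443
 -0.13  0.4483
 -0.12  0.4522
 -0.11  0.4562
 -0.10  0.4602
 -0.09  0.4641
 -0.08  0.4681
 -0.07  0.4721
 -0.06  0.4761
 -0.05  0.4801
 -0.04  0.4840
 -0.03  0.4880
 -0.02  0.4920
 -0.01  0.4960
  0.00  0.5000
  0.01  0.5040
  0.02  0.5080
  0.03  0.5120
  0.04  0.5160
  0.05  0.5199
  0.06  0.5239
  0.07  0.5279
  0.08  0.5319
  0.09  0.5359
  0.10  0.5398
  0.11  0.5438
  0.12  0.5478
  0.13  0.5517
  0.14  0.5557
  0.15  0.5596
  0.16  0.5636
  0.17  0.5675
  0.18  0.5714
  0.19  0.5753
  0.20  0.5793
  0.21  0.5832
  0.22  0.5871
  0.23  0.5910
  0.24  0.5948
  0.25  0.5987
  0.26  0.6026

T = 1.25;  σ√T = 0.4137
d₁ = [ln(120/130) + (0.063 + 0.37²/2)·1.25] / 0.4137 = [-0.0800 + 0.1643] / 0.4137 = 0.2037 ⇒ 0.20
d₂ = d₁ − σ√T = 0.2037 − 0.4137 = -0.2100 ⇒ -0.21
exp(−rT) = exp(−0.063·1.25) = 0.9243
N(−d₂) = N(0.21) = 0.5832;  N(−d₁) = N(-0.20) = 0.4207
P = 130·0.9243·0.5832 − 120·0.4207 = 70.0767 − 50.4840 = 19.5927

$19.59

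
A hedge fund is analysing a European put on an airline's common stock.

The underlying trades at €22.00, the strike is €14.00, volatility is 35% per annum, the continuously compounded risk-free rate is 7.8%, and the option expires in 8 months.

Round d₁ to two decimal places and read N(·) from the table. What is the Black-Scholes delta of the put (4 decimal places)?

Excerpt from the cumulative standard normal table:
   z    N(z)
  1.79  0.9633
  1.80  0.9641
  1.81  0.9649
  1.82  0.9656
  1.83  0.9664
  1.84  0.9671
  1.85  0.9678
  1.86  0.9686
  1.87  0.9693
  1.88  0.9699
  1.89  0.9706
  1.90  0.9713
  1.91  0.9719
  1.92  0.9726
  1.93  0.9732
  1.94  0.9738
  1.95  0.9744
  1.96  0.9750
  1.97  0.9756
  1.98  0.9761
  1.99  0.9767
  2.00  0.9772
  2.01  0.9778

σ√T = 0.35·√0.6667 = 0.2858
d₁ = [ln(22/14) + (0.078 + 0.35²/2)·0.6667] / 0.2858 = [0.4520 + 0.0928] / 0.2858 = 1.9065 which rounds to 1.91
N(d₁) = N(1.91) = 0.9719
Δ_put = N(d₁) − 1 = 0.9719 − 1 = -0.0281

-0.0281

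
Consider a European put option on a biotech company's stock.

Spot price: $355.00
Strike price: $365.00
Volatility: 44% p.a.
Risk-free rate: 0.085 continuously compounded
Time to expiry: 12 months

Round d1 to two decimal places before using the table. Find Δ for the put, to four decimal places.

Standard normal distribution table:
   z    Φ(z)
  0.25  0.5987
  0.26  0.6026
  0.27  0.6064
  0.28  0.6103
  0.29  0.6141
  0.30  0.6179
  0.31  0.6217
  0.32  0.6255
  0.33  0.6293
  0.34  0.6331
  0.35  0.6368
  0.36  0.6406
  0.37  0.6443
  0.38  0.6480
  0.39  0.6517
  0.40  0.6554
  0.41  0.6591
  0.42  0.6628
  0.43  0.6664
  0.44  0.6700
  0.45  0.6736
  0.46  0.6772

-0.3632

σ√T = 0.44·√1 = 0.4400
d₁ = [ln(355/365) + (0.085 + 0.44²/2)·1] / 0.4400 = [-0.0278 + 0.1818] / 0.4400 = 0.3500 → 0.35
N(d₁) = N(0.35) = 0.6368
Δ_put = N(d₁) − 1 = 0.6368 − 1 = -0.3632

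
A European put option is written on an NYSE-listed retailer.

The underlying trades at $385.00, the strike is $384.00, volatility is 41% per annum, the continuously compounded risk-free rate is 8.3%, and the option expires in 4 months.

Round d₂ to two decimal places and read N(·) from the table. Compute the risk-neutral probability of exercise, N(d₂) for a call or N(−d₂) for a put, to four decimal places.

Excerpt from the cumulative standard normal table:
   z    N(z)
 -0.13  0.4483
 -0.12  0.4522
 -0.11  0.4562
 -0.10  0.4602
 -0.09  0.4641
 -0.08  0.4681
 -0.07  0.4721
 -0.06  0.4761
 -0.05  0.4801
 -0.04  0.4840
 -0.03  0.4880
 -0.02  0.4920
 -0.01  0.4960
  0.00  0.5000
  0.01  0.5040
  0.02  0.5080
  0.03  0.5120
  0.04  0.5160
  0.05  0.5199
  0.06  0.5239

0.4960

σ√T = 0.41 × 0.5774 = 0.2367
d₁ = [ln(385/384) + (0.083 + 0.41²/2)·0.3333] / 0.2367 = [0.0026 + 0.0557] / 0.2367 = 0.2462 → 0.25
d₂ = d₁ − σ√T = 0.2462 − 0.2367 = 0.0095 → 0.01
Pr(exercise) under Q = N(−d₂) = N(-0.01) = 0.4960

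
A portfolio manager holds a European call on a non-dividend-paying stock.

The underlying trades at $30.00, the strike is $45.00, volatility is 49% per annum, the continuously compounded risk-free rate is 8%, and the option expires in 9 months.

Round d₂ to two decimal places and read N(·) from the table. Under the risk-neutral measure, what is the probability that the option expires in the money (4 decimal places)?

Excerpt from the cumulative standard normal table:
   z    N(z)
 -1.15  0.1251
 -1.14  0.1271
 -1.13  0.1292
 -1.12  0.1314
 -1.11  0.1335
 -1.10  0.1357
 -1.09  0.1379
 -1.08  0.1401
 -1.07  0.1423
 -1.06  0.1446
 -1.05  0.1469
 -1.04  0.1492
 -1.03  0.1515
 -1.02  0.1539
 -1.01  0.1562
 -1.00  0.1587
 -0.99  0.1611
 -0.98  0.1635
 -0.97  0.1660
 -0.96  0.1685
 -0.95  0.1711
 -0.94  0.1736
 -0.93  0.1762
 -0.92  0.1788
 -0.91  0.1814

T = 0.75;  σ√T = 0.4244
ln(S/K) + (r + σ²/2)T = ln(30/45) + (0.08 + 0.49²/2)·0.75 = -0.4055 + 0.1500 = -0.2554
d₁ = -0.2554 / 0.4244 = -0.6019 → -0.60
d₂ = d₁ − σ√T = -0.6019 − 0.4244 = -1.0263 → -1.03
Risk-neutral Pr[S_T > K] = N(d₂) = N(-1.03) = 0.1515

0.1515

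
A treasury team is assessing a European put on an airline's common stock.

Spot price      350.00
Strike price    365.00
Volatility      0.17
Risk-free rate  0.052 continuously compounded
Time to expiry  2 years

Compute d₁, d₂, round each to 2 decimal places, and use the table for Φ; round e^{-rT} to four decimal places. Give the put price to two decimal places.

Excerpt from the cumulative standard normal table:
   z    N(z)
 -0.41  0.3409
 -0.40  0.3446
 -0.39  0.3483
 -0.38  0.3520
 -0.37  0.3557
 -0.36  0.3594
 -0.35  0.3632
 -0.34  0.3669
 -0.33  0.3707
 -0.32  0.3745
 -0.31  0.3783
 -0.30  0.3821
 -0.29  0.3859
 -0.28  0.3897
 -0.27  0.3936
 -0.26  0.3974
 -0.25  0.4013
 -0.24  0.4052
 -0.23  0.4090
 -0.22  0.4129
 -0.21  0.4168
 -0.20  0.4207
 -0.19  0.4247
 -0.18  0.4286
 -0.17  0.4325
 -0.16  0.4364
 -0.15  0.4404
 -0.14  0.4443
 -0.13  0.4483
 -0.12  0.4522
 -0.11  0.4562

σ√T = 0.17 × 1.4142 = 0.2404
d₁ = [ln(350/365) + (0.052 + ½·0.17²)·2] / (σ√T) = (-0.0420 + 0.1329) / 0.2404 = 0.3782 → 0.38
d₂ = 0.3782 − 0.2404 = 0.1378 → 0.14
exp(−rT) = exp(−0.052·2) = 0.9012
N(−d₂) = N(-0.14) = 0.4443;  N(−d₁) = N(-0.38) = 0.3520
P = 365·0.9012·0.4443 − 350·0.3520 = 146.1472 − 123.2000 = 22.9472

22.95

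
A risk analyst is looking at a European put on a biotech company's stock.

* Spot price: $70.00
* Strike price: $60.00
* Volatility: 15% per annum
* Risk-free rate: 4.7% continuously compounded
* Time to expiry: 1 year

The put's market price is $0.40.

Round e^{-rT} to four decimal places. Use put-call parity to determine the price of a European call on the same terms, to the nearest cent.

exp(−rT) = exp(−0.047·1) = 0.9541
Put-call parity: C − P = S − K·e^(−rT) = 70 − 60·0.9541 = 70 − 57.2460 = 12.7540
C = P + (C − P) = 0.40 + (12.7540) = 13.1540

$13.15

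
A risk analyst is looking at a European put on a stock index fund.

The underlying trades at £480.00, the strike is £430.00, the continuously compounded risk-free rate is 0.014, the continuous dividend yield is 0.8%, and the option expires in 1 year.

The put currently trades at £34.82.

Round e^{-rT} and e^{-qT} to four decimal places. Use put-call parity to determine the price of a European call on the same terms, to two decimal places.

e^(−qT) = e^(−0.008·1) = 0.9920;  e^(−rT) = e^(−0.014·1) = 0.9861
Put-call parity: C − P = S·e^(−qT) − K·e^(−rT) = 480·0.9920 − 430·0.9861 = 476.1600 − 424.0230 = 52.1370
C = P + (C − P) = 34.82 + (52.1370) = 86.9570

£86.96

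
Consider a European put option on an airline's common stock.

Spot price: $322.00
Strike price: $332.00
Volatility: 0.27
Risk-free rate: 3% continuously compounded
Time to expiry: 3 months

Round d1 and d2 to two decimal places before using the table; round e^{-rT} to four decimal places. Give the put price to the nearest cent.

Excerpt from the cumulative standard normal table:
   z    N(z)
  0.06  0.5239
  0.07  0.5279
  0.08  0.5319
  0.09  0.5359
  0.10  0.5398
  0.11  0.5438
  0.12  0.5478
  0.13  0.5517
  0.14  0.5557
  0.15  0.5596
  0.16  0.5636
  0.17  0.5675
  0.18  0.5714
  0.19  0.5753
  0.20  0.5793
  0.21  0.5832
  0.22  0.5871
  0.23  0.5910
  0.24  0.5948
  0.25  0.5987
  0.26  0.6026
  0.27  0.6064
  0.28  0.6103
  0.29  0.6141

$22.18

T = 0.25;  σ√T = 0.1350
d₁ = [ln(322/332) + (0.03 + ½·0.27²)·0.25] / (σ√T) = (-0.0306 + 0.0166) / 0.1350 = -0.1035 which rounds to -0.10
d₂ = -0.1035 − 0.1350 = -0.2385 which rounds to -0.24
e^(−rT) = e^(−0.03·0.25) = 0.9925
N(−d₂) = N(0.24) = 0.5948;  N(−d₁) = N(0.10) = 0.5398
P = 332·0.9925·0.5948 − 322·0.5398 = 195.9925 − 173.8156 = 22.1769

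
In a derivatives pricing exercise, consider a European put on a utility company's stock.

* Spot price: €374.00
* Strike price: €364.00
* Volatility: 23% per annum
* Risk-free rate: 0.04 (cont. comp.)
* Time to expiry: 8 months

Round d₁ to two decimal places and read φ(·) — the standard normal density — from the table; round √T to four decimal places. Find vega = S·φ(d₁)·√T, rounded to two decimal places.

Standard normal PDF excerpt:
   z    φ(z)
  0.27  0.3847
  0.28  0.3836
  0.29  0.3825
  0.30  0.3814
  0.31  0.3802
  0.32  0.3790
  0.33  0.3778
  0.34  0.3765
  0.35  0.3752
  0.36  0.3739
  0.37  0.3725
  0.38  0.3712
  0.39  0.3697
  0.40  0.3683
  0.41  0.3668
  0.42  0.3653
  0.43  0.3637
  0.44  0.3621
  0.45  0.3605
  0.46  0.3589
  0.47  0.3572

σ√T = 0.23 × 0.8165 = 0.1878
d₁ = [ln(374/364) + (0.04 + 0.23²/2)·0.6667] / 0.1878 = [0.0271 + 0.0443] / 0.1878 = 0.3802 → 0.38
√T = √0.6667 = 0.8165
φ(d₁) = φ(0.38) = 0.3712
vega = S·φ(d₁)·√T = 374·0.3712·0.8165 = 113.3537

113.35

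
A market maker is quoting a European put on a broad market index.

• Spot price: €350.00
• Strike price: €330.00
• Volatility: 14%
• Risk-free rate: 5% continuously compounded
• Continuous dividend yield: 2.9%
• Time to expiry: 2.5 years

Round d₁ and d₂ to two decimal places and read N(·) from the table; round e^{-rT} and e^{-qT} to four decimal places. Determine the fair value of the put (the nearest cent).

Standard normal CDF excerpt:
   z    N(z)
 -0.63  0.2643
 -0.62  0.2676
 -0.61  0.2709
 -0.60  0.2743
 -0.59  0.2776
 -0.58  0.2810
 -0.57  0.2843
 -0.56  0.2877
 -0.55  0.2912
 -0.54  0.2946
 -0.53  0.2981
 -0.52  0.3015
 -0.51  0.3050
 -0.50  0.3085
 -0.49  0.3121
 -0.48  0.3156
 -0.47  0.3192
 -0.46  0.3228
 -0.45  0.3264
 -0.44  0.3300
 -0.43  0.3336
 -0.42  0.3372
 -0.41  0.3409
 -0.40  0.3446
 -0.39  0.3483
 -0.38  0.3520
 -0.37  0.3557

σ√T = 0.14·√2.5 = 0.2214
d₁ = [ln(350/330) + (0.05 − 0.029 + 0.14²/2)·2.5] / 0.2214 = [0.0588 + 0.0770] / 0.2214 = 0.6137 which rounds to 0.61
d₂ = d₁ − σ√T = 0.6137 − 0.2214 = 0.3923 which rounds to 0.39
exp(−qT) = exp(−0.029·2.5) = 0.9301;  exp(−rT) = exp(−0.05·2.5) = 0.8825
N(−d₂) = N(-0.39) = 0.3483;  N(−d₁) = N(-0.61) = 0.2709
P = 330·0.8825·0.3483 − 350·0.9301·0.2709 = 101.4337 − 88.1874 = 13.2462

€13.25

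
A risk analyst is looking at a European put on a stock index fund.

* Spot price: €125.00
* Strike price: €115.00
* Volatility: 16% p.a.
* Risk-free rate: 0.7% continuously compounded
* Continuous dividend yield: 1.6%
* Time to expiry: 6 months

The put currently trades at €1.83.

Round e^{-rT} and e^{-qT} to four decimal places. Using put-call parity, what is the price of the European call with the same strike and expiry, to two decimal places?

e^(−qT) = e^(−0.016·0.5) = 0.9920;  e^(−rT) = e^(−0.007·0.5) = 0.9965
Put-call parity: C − P = S·e^(−qT) − K·e^(−rT) = 125·0.9920 − 115·0.9965 = 124.0000 − 114.5975 = 9.4025
C = P + (C − P) = 1.83 + (9.4025) = 11.2325

€11.23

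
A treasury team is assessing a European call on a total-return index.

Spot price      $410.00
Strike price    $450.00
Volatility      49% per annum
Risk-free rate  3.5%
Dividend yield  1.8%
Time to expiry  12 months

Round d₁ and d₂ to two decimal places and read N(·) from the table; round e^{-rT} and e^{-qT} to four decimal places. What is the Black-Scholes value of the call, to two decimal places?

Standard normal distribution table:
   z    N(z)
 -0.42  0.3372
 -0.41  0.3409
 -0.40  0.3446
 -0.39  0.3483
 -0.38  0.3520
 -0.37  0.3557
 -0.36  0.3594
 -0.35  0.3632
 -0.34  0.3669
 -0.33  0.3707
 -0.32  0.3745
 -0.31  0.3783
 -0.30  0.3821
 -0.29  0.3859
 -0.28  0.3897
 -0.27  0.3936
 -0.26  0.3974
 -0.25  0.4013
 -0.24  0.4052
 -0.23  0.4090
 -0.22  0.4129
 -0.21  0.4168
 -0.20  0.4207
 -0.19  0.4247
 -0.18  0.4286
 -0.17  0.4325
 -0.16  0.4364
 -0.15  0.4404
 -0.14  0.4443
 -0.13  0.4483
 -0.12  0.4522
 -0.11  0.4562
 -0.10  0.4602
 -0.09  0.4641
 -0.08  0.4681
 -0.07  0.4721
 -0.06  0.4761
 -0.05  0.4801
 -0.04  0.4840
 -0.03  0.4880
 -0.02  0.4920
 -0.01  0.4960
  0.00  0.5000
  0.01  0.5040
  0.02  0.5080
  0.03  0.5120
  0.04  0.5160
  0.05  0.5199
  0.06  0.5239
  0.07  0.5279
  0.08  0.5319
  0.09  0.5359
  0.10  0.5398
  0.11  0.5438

σ√T = 0.49 × 1.0000 = 0.4900
d₁ = [ln(410/450) + (0.035 − 0.018 + 0.49²/2)·1] / 0.4900 = [-0.0931 + 0.1371] / 0.4900 = 0.0897 ≈ 0.09
d₂ = d₁ − σ√T = 0.0897 − 0.4900 = -0.4003 ≈ -0.40
exp(−qT) = exp(−0.018·1) = 0.9822;  exp(−rT) = exp(−0.035·1) = 0.9656
C = 410·0.9822·N(0.09) − 450·0.9656·N(-0.40) = 410·0.9822·0.5359 − 450·0.9656·0.3446 = 215.8080 − 149.7356 = 66.0724

$66.07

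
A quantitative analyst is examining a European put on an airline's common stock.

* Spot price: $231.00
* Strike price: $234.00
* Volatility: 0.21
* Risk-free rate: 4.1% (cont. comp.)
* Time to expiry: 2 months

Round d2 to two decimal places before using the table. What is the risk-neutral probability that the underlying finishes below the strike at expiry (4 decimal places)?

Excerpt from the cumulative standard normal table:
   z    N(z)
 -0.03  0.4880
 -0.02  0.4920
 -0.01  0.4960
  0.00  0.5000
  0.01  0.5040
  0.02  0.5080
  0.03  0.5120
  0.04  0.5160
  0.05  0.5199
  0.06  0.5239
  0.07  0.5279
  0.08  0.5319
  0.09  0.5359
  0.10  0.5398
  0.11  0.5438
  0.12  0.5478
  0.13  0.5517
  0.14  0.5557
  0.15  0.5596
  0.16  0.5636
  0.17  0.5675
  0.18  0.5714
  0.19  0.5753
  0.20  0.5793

0.5438

T = 0.1667;  σ√T = 0.0857
d₁ = [ln(231/234) + (0.041 + ½·0.21²)·0.1667] / (σ√T) = (-0.0129 + 0.0105) / 0.0857 = -0.0279 ⇒ -0.03
d₂ = -0.0279 − 0.0857 = -0.1137 ⇒ -0.11
Risk-neutral Pr[S_T < K] = N(−d₂) = N(0.11) = 0.5438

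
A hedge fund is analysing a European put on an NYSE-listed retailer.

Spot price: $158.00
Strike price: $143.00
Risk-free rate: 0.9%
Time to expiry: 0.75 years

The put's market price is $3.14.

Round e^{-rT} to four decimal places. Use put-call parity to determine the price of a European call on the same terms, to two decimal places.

exp(−rT) = exp(−0.009·0.75) = 0.9933
Put-call parity: C − P = S − K·e^(−rT) = 158 − 143·0.9933 = 158 − 142.0419 = 15.9581
C = P + (C − P) = 3.14 + (15.9581) = 19.0981

$19.10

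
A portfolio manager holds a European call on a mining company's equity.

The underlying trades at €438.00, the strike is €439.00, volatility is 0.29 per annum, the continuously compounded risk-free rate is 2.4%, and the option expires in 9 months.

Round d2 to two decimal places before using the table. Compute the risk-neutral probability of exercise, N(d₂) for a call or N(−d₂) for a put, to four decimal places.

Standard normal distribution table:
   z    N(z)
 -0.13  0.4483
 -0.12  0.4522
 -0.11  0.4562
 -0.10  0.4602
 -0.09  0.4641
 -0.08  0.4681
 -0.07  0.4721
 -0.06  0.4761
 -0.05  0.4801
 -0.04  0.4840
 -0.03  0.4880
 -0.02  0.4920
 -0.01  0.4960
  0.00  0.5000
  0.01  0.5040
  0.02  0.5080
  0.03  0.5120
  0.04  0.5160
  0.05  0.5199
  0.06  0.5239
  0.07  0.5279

σ√T = 0.29 × 0.8660 = 0.2511
d₁ = [ln(438/439) + (0.024 + 0.29²/2)·0.75] / 0.2511 = [-0.0023 + 0.0495] / 0.2511 = 0.1882 ⇒ 0.19
d₂ = d₁ − σ√T = 0.1882 − 0.2511 = -0.0630 ⇒ -0.06
Risk-neutral Pr[S_T > K] = N(d₂) = N(-0.06) = 0.4761

0.4761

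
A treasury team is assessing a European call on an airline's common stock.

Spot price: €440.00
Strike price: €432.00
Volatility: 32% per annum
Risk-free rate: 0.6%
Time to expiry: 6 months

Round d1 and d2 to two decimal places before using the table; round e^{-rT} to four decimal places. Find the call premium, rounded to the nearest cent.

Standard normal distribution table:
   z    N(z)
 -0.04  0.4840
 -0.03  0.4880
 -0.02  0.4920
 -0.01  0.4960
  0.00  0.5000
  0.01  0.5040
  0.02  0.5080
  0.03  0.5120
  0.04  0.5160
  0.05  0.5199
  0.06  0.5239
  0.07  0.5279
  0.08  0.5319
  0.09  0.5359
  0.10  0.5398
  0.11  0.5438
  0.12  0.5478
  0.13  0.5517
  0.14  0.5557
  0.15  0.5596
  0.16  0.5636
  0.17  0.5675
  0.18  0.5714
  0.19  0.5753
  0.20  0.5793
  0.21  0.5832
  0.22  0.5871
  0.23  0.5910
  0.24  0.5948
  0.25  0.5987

σ√T = 0.32 × 0.7071 = 0.2263
d₁ = [ln(440/432) + (0.006 + ½·0.32²)·0.5] / (σ√T) = (0.0183 + 0.0286) / 0.2263 = 0.2075 ≈ 0.21
d₂ = 0.2075 − 0.2263 = -0.0188 ≈ -0.02
e^(−rT) = e^(−0.006·0.5) = 0.9970
N(d₁) = N(0.21) = 0.5832;  N(d₂) = N(-0.02) = 0.4920
C = 440·0.5832 − 432·0.9970·0.4920 = 256.6080 − 211.9064 = 44.7016

€44.70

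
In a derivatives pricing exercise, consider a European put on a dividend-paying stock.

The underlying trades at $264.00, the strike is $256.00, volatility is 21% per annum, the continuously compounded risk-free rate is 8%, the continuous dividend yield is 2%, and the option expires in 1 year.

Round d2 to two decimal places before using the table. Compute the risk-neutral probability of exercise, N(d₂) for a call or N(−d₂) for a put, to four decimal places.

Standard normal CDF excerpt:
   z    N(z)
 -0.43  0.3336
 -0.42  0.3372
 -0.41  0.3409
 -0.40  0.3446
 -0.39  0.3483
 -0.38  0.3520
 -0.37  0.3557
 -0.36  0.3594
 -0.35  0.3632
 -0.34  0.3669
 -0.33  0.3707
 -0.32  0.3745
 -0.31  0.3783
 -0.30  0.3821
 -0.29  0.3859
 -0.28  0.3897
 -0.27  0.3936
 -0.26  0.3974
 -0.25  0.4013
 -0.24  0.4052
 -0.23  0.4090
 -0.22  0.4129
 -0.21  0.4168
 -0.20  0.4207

σ√T = 0.21·√1 = 0.2100
d₁ = [ln(264/256) + (0.08 − 0.02 + ½·0.21²)·1] / (σ√T) = (0.0308 + 0.0820) / 0.2100 = 0.5372 ⇒ 0.54
d₂ = 0.5372 − 0.2100 = 0.3272 ⇒ 0.33
Pr(exercise) under Q = N(−d₂) = N(-0.33) = 0.3707

0.3707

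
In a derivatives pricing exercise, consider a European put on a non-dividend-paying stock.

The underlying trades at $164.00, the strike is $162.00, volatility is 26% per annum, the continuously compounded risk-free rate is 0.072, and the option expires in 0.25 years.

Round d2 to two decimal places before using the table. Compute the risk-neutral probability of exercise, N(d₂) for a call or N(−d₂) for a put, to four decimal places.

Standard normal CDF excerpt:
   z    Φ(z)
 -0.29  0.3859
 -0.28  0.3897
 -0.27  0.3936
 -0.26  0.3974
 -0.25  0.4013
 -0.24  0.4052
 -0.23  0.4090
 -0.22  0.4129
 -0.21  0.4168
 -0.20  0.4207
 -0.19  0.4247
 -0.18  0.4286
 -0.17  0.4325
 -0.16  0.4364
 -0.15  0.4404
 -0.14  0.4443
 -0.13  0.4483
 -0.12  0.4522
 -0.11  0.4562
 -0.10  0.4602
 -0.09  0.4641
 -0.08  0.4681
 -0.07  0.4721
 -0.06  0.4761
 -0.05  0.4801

T = 0.25;  σ√T = 0.1300
ln(S/K) + (r + σ²/2)T = ln(164/162) + (0.072 + 0.26²/2)·0.25 = 0.0123 + 0.0265 = 0.0387
d₁ = 0.0387 / 0.1300 = 0.2978 which rounds to 0.30
d₂ = d₁ − σ√T = 0.2978 − 0.1300 = 0.1678 which rounds to 0.17
Risk-neutral Pr[S_T < K] = N(−d₂) = N(-0.17) = 0.4325

0.4325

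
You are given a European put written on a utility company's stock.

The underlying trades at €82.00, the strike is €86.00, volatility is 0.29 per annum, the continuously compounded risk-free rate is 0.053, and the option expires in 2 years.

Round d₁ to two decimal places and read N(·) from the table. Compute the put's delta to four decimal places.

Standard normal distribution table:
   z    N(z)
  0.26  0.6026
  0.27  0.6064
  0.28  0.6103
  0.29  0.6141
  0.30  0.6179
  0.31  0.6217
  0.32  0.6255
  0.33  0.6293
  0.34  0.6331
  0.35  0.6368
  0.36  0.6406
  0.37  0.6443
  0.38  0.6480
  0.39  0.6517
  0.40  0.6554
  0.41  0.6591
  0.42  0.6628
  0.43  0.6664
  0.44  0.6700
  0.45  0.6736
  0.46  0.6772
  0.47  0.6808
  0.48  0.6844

σ√T = 0.29·√2 = 0.4101
d₁ = [ln(82/86) + (0.053 + 0.29²/2)·2] / 0.4101 = [-0.0476 + 0.1901] / 0.4101 = 0.3474 → 0.35
N(d₁) = N(0.35) = 0.6368
Δ_put = N(d₁) − 1 = 0.6368 − 1 = -0.3632

-0.3632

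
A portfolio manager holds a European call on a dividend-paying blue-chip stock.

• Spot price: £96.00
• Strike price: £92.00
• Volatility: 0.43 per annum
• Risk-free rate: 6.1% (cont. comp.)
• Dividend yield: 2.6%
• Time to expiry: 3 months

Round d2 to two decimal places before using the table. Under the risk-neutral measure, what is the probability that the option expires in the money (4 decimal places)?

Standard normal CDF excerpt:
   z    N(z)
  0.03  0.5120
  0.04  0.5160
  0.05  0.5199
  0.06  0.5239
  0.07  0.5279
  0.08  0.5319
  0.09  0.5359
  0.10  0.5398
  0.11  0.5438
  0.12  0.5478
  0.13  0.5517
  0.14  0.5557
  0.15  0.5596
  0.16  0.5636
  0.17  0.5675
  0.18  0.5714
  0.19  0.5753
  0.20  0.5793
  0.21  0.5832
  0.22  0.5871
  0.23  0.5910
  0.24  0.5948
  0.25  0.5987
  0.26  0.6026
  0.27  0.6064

σ√T = 0.43·√0.25 = 0.2150
ln(S/K) + (r − q + σ²/2)T = ln(96/92) + (0.061 − 0.026 + 0.43²/2)·0.25 = 0.0426 + 0.0319 = 0.0744
d₁ = 0.0744 / 0.2150 = 0.3461 which rounds to 0.35
d₂ = d₁ − σ√T = 0.3461 − 0.2150 = 0.1311 which rounds to 0.13
Risk-neutral Pr[S_T > K] = N(d₂) = N(0.13) = 0.5517

0.5517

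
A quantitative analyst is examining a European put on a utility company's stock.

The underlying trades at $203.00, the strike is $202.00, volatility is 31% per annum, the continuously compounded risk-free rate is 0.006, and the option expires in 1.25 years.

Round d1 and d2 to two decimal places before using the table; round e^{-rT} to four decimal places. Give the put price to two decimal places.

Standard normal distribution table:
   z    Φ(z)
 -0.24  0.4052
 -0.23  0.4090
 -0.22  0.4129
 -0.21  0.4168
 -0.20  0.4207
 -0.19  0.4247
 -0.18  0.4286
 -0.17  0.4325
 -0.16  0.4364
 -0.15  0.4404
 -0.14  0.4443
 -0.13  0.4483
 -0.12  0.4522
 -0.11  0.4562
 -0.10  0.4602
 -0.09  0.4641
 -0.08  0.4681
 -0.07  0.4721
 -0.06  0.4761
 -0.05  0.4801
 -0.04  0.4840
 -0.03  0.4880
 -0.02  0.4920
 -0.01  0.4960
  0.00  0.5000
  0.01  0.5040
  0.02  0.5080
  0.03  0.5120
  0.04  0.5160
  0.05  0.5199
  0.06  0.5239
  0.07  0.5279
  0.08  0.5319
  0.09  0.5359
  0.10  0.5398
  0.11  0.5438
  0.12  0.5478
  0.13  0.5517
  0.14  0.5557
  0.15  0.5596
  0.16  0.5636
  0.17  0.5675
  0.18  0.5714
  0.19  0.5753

$26.80

T = 1.25;  σ√T = 0.3466
d₁ = [ln(203/202) + (0.006 + ½·0.31²)·1.25] / (σ√T) = (0.0049 + 0.0676) / 0.3466 = 0.2092 → 0.21
d₂ = 0.2092 − 0.3466 = -0.1374 → -0.14
exp(−rT) = exp(−0.006·1.25) = 0.9925
P = 202·0.9925·N(0.14) − 203·N(-0.21) = 202·0.9925·0.5557 − 203·0.4168 = 111.4095 − 84.6104 = 26.7991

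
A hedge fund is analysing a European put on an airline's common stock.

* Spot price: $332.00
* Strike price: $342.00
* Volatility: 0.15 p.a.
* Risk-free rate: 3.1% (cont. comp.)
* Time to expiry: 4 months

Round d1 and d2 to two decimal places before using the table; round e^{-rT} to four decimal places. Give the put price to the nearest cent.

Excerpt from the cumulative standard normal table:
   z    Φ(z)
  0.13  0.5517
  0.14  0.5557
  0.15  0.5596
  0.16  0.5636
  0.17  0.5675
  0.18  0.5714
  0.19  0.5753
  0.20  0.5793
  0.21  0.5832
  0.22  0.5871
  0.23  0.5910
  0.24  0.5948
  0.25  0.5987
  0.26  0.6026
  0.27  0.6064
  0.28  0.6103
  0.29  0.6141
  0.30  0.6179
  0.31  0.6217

$15.55

σ√T = 0.15 × 0.5774 = 0.0866
d₁ = [ln(332/342) + (0.031 + ½·0.15²)·0.3333] / (σ√T) = (-0.0297 + 0.0141) / 0.0866 = -0.1800 → -0.18
d₂ = -0.1800 − 0.0866 = -0.2666 → -0.27
exp(−rT) = exp(−0.031·0.3333) = 0.9897
N(−d₂) = N(0.27) = 0.6064;  N(−d₁) = N(0.18) = 0.5714
P = 342·0.9897·0.6064 − 332·0.5714 = 205.2527 − 189.7048 = 15.5479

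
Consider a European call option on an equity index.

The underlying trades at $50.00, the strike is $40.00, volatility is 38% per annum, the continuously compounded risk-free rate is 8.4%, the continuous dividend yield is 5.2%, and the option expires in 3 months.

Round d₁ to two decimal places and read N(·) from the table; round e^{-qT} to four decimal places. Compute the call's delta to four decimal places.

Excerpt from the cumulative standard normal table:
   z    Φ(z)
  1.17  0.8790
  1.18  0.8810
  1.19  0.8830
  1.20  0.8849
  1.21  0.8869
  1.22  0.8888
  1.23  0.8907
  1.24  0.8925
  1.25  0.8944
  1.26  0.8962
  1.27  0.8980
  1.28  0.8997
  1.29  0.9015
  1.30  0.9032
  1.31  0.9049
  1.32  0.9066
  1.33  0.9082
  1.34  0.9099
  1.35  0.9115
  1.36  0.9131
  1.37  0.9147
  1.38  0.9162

σ√T = 0.38 × 0.5000 = 0.1900
d₁ = [ln(50/40) + (0.084 − 0.052 + 0.38²/2)·0.25] / 0.1900 = [0.2231 + 0.0261] / 0.1900 = 1.3115 which rounds to 1.31
N(d₁) = N(1.31) = 0.9049
Δ_call = e^(−qT)·N(d₁) = 0.9871·0.9049 = 0.8932

0.8932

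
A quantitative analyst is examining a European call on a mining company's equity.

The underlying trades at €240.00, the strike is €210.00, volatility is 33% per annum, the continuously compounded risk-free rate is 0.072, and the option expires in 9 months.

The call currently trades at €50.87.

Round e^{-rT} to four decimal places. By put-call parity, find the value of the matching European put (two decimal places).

€9.82

exp(−rT) = exp(−0.072·0.75) = 0.9474
Put-call parity: C − P = S − K·e^(−rT) = 240 − 210·0.9474 = 240 − 198.9540 = 41.0460
P = C − (C − P) = 50.87 − (41.0460) = 9.8240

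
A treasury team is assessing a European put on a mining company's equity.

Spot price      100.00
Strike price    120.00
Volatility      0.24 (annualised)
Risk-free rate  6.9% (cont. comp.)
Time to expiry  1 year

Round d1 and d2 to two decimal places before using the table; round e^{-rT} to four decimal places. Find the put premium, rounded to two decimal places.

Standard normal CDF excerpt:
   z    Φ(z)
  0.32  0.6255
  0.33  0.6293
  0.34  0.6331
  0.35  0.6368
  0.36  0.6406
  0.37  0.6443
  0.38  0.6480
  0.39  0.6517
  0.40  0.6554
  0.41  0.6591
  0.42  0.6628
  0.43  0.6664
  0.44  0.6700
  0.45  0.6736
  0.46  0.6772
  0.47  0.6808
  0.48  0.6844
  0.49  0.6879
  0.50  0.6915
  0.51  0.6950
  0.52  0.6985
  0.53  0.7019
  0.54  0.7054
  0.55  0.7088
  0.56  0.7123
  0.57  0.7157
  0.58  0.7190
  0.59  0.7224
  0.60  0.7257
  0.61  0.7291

17.23

σ√T = 0.24·√1 = 0.2400
d₁ = [ln(100/120) + (0.069 + 0.24²/2)·1] / 0.2400 = [-0.1823 + 0.0978] / 0.2400 = -0.3522 which rounds to -0.35
d₂ = d₁ − σ√T = -0.3522 − 0.2400 = -0.5922 which rounds to -0.59
exp(−rT) = exp(−0.069·1) = 0.9333
P = 120·0.9333·N(0.59) − 100·N(0.35) = 120·0.9333·0.7224 − 100·0.6368 = 80.9059 − 63.6800 = 17.2259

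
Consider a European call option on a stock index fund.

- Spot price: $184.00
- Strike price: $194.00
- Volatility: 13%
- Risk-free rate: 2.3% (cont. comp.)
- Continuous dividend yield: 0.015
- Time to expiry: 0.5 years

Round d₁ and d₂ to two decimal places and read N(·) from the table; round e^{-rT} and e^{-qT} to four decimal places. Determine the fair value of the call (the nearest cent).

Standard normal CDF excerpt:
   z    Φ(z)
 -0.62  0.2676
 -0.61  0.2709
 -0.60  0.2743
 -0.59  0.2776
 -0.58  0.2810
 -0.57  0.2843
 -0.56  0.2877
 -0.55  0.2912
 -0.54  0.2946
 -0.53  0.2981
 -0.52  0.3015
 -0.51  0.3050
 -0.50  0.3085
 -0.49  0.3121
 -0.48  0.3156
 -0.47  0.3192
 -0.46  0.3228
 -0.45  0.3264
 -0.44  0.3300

$3.10

σ√T = 0.13·√0.5 = 0.0919
d₁ = [ln(184/194) + (0.023 − 0.015 + 0.13²/2)·0.5] / 0.0919 = [-0.0529 + 0.0082] / 0.0919 = -0.4862 ⇒ -0.49
d₂ = d₁ − σ√T = -0.4862 − 0.0919 = -0.5782 ⇒ -0.58
exp(−qT) = exp(−0.015·0.5) = 0.9925;  exp(−rT) = exp(−0.023·0.5) = 0.9886
N(d₁) = N(-0.49) = 0.3121;  N(d₂) = N(-0.58) = 0.2810
C = 184·0.9925·0.3121 − 194·0.9886·0.2810 = 56.9957 − 53.8925 = 3.1032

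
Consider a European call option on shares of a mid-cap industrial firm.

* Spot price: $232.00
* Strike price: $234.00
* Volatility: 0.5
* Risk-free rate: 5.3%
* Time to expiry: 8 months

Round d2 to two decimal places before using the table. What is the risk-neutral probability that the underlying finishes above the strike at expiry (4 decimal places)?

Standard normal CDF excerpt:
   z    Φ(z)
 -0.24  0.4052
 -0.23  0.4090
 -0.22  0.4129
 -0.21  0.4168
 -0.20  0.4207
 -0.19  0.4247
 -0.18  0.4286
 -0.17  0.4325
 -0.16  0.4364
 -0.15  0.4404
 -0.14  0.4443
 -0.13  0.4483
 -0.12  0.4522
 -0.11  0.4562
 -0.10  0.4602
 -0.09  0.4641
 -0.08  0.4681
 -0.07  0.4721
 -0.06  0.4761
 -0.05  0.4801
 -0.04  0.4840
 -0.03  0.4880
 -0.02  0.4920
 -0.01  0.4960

0.4443

σ√T = 0.5 × 0.8165 = 0.4082
d₁ = [ln(232/234) + (0.053 + 0.5²/2)·0.6667] / 0.4082 = [-0.0086 + 0.1187] / 0.4082 = 0.2696 → 0.27
d₂ = d₁ − σ√T = 0.2696 − 0.4082 = -0.1386 → -0.14
Pr(exercise) under Q = N(d₂) = 0.4443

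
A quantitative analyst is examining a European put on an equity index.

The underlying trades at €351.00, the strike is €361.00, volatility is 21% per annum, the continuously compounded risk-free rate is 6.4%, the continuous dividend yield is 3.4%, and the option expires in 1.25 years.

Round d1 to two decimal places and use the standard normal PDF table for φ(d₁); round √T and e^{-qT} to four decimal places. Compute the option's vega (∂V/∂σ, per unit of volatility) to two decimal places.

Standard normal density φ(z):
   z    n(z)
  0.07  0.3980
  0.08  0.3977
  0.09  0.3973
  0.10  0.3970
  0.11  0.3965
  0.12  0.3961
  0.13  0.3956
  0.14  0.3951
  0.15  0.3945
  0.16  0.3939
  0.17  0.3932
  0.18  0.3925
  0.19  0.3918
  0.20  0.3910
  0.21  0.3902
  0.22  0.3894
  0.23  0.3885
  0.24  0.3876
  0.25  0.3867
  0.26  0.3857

T = 1.25;  σ√T = 0.2348
ln(S/K) + (r − q + σ²/2)T = ln(351/361) + (0.064 − 0.034 + 0.21²/2)·1.25 = -0.0281 + 0.0651 = 0.0370
d₁ = 0.0370 / 0.2348 = 0.1575 ⇒ 0.16
√T = √1.25 = 1.1180
φ(d₁) = φ(0.16) = 0.3939
e^(−qT) = e^(−0.034·1.25) = 0.9584
vega = S·e^(−qT)·φ(d₁)·√T = 351·0.9584·0.3939·1.1180 = 148.1432

148.14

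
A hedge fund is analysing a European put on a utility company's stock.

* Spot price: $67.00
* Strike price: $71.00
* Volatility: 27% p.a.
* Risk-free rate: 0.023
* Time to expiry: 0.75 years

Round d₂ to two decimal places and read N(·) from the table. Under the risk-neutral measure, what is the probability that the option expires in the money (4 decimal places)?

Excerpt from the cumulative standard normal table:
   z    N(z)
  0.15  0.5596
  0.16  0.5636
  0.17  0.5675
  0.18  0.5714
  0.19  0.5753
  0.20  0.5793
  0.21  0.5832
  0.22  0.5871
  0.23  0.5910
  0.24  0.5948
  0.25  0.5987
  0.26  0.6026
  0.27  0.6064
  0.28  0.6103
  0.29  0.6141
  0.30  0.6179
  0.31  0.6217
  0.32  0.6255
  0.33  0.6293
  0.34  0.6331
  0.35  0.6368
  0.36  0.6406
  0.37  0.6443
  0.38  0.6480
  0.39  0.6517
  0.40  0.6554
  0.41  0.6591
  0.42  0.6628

σ√T = 0.27·√0.75 = 0.2338
d₁ = [ln(67/71) + (0.023 + 0.27²/2)·0.75] / 0.2338 = [-0.0580 + 0.0446] / 0.2338 = -0.0573 → -0.06
d₂ = d₁ − σ√T = -0.0573 − 0.2338 = -0.2911 → -0.29
Pr(exercise) under Q = N(−d₂) = N(0.29) = 0.6141

0.6141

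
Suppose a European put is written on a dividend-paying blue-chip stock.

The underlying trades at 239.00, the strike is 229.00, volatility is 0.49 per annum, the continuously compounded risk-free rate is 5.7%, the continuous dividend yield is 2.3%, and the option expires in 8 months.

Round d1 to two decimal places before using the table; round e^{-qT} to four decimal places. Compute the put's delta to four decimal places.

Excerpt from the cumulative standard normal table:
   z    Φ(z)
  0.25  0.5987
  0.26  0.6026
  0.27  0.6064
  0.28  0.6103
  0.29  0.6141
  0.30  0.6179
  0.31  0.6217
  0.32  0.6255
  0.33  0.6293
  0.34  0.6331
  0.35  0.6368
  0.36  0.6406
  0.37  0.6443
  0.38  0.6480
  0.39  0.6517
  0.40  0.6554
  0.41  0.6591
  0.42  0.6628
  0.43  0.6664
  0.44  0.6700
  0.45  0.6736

σ√T = 0.49·√0.6667 = 0.4001
d₁ = [ln(239/229) + (0.057 − 0.023 + 0.49²/2)·0.6667] / 0.4001 = [0.0427 + 0.1027] / 0.4001 = 0.3635 which rounds to 0.36
N(d₁) = N(0.36) = 0.6406
Δ_put = exp(−qT)·(N(d₁) − 1) = 0.9848·(0.6406 − 1) = -0.3539

-0.3539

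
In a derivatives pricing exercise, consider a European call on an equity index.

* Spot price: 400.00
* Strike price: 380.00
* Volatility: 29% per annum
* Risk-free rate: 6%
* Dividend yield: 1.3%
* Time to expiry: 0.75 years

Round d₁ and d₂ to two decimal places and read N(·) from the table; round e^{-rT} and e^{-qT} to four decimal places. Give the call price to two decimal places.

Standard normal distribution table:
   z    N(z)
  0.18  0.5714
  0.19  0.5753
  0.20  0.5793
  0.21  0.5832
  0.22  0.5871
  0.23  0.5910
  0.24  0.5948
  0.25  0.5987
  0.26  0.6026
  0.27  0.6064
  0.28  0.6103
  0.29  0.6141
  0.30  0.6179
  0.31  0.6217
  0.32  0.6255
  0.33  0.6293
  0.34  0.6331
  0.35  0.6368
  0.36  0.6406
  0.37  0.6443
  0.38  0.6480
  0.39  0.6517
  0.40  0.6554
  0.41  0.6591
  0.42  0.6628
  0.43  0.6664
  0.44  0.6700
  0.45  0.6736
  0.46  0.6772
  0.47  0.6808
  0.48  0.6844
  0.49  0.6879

T = 0.75;  σ√T = 0.2511
d₁ = [ln(400/380) + (0.06 − 0.013 + 0.29²/2)·0.75] / 0.2511 = [0.0513 + 0.0668] / 0.2511 = 0.4702 → 0.47
d₂ = d₁ − σ√T = 0.4702 − 0.2511 = 0.2190 → 0.22
e^(−qT) = e^(−0.013·0.75) = 0.9903;  e^(−rT) = e^(−0.06·0.75) = 0.9560
N(d₁) = N(0.47) = 0.6808;  N(d₂) = N(0.22) = 0.5871
C = 400·0.9903·0.6808 − 380·0.9560·0.5871 = 269.6785 − 213.2817 = 56.3968

56.40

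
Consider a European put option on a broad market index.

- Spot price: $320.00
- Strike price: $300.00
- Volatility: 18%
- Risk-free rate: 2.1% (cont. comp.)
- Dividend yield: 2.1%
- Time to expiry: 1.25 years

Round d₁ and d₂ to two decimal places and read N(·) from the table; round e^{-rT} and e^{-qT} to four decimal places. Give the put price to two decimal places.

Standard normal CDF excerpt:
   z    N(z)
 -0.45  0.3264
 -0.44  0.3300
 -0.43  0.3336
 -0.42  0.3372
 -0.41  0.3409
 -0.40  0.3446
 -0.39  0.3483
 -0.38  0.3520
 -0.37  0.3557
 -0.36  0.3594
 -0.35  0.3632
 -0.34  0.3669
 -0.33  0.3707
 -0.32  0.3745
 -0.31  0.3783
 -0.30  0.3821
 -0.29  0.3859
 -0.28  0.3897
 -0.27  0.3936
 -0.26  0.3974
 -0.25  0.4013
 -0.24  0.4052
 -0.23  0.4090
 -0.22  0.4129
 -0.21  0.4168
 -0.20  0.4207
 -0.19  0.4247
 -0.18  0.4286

σ√T = 0.18 × 1.1180 = 0.2012
ln(S/K) + (r − q + σ²/2)T = ln(320/300) + (0.021 − 0.021 + 0.18²/2)·1.25 = 0.0645 + 0.0202 = 0.0848
d₁ = 0.0848 / 0.2012 = 0.4213 which rounds to 0.42
d₂ = d₁ − σ√T = 0.4213 − 0.2012 = 0.2201 which rounds to 0.22
exp(−qT) = exp(−0.021·1.25) = 0.9741;  exp(−rT) = exp(−0.021·1.25) = 0.9741
P = 300·0.9741·N(-0.22) − 320·0.9741·N(-0.42) = 300·0.9741·0.4129 − 320·0.9741·0.3372 = 120.6618 − 105.1093 = 15.5525

$15.55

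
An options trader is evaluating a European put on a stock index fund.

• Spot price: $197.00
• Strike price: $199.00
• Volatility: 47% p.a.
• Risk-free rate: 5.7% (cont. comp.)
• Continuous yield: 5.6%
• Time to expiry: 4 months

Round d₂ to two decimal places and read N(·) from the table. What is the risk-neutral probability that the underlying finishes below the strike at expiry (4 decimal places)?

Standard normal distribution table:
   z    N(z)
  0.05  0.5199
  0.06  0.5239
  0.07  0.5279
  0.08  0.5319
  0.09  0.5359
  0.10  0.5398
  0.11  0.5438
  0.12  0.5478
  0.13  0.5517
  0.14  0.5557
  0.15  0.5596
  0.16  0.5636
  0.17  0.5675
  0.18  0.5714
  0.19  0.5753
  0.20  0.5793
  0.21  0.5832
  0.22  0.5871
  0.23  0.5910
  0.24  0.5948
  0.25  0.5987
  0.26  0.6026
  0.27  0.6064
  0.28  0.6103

0.5675

σ√T = 0.47 × 0.5774 = 0.2714
d₁ = [ln(197/199) + (0.057 − 0.056 + ½·0.47²)·0.3333] / (σ√T) = (-0.0101 + 0.0371) / 0.2714 = 0.0997 → 0.10
d₂ = 0.0997 − 0.2714 = -0.1717 → -0.17
Risk-neutral Pr[S_T < K] = N(−d₂) = N(0.17) = 0.5675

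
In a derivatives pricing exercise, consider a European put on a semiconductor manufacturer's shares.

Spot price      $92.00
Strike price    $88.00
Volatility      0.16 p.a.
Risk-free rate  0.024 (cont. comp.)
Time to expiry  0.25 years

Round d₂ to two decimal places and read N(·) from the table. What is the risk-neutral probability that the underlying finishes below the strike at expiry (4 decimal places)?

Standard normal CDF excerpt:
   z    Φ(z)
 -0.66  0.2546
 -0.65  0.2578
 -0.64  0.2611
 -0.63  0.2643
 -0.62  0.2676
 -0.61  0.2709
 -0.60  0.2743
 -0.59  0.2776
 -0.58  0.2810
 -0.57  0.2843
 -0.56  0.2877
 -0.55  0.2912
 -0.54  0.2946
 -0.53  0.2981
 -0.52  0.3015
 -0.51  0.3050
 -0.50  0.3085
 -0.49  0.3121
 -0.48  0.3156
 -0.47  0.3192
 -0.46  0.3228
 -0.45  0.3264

σ√T = 0.16·√0.25 = 0.0800
d₁ = [ln(92/88) + (0.024 + 0.16²/2)·0.25] / 0.0800 = [0.0445 + 0.0092] / 0.0800 = 0.6706 which rounds to 0.67
d₂ = d₁ − σ√T = 0.6706 − 0.0800 = 0.5906 which rounds to 0.59
Pr(exercise) under Q = N(−d₂) = N(-0.59) = 0.2776

0.2776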